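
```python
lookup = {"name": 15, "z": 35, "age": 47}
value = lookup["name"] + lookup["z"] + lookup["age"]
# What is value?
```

Trace:
`lookup = {"name": 15, "z": 35, "age": 47}` → lookup = {'name': 15, 'z': 35, 'age': 47}
`value = lookup["name"] + lookup["z"] + lookup["age"]` → value = 97
So value = 97

Answer: 97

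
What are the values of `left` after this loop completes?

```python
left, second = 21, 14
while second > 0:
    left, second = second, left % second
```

GCD of 21 and 14
`left` takes the values: 21 → 14 → 7

Answer: 7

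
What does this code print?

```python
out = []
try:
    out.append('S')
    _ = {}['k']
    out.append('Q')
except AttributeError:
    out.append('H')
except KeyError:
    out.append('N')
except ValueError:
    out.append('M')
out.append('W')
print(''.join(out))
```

Execution trace: 'S' (try body) → 'N' (except KeyError) → 'W' (after the try/except). Output: SNW

Answer: SNW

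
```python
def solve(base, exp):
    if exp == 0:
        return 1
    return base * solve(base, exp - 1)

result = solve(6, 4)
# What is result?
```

solve(6, 4) = 6 * 6 * 6 * 6 = 1296

Answer: 1296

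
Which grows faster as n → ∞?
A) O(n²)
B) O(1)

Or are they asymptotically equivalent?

O(n²) vs O(1): Higher order terms dominate.

Answer: A) O(n²) grows faster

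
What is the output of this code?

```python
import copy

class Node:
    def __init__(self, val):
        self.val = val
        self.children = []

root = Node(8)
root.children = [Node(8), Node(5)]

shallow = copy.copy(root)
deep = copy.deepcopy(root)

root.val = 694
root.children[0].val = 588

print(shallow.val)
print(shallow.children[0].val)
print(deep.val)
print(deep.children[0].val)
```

Key concept: deep copy with custom objects.
Step by step:
`root = Node(8)` → root = Node(val=8, children=[])
`root.children = [Node(8), Node(5)]` → root = Node(val=8, children=[Node(val=8, children=[]), Node(val=5, children=[])])
`shallow = copy.copy(root)` → shallow = Node(val=8, children=[Node(val=8, children=[]), Node(val=5, children=[])])
`deep = copy.deepcopy(root)` → deep = Node(val=8, children=[Node(val=8, children=[]), Node(val=5, children=[])])
`root.val = 694` → root = Node(val=694, children=[Node(val=8, children=[]), Node(val=5, children=[])])
`root.children[0].val = 588` → root = Node(val=694, children=[Node(val=588, children=[]), Node(val=5, children=[])]); shallow = Node(val=8, children=[Node(val=588, children=[]), Node(val=5, children=[])])
`print(shallow.val)` → prints 8
`print(shallow.children[0].val)` → prints 588
`print(deep.val)` → prints 8
`print(deep.children[0].val)` → prints 8

Answer:
8
588
8
8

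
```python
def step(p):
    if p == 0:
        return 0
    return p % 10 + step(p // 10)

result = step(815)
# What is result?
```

Sum of digits of 815: 5 + 1 + 8 = 14

Answer: 14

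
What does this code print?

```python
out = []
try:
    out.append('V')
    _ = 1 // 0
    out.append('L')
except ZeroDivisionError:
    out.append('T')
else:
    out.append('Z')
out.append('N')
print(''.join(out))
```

Execution trace: 'V' (try body) → 'T' (except ZeroDivisionError) → 'N' (after the try/except). Output: VTN

Answer: VTN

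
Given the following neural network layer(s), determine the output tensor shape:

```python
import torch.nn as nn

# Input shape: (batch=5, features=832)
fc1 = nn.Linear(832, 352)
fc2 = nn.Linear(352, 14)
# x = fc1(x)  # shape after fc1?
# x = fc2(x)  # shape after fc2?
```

Input: (5, 832) -> after fc1: (5, 352) -> Output: (5, 14)

Answer: (5, 14)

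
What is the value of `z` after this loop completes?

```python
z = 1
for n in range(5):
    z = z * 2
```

Multiply by 2, 5 times: 1 * 2^5 = 32
`z` takes the values: 1 → 2 → 4 → 8 → 16 → 32

Answer: 32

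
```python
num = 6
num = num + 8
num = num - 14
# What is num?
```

Trace:
`num = 6` → num = 6
`num = num + 8` → num = 14
`num = num - 14` → num = 0
So num = 0

Answer: 0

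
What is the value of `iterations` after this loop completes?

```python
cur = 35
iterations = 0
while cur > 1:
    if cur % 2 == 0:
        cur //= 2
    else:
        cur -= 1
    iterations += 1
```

Steps to reduce 35 to 1
`iterations` takes the values: 0 → 1 → 2 → 3 → 4 → 5 → 6 → 7

Answer: 7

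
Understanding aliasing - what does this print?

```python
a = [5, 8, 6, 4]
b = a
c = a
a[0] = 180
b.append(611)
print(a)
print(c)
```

Key concept: multiple aliases.
Step by step:
`a = [5, 8, 6, 4]` → a = [5, 8, 6, 4]
`b = a` → b = [5, 8, 6, 4] (same object as a)
`c = a` → c = [5, 8, 6, 4] (same object as a, b)
`a[0] = 180` → a = [180, 8, 6, 4] (same object as b, c); b = [180, 8, 6, 4] (same object as a, c); c = [180, 8, 6, 4] (same object as a, b)
`b.append(611)` → a = [180, 8, 6, 4, 611] (same object as b, c); b = [180, 8, 6, 4, 611] (same object as a, c); c = [180, 8, 6, 4, 611] (same object as a, b)
`print(a)` → prints [180, 8, 6, 4, 611]
`print(c)` → prints [180, 8, 6, 4, 611]

Answer:
[180, 8, 6, 4, 611]
[180, 8, 6, 4, 611]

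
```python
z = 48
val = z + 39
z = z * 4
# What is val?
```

Trace:
`z = 48` → z = 48
`val = z + 39` → val = 87
`z = z * 4` → z = 192
So val = 87

Answer: 87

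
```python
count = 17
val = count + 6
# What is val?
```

Trace:
`count = 17` → count = 17
`val = count + 6` → val = 23
So val = 23

Answer: 23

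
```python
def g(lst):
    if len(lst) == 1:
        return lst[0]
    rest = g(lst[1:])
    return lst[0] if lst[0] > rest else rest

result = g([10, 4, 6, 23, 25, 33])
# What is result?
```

Recursive max over [10, 4, 6, 23, 25, 33] = 33

Answer: 33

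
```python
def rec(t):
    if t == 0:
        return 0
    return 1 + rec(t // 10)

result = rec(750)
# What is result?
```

Count of digits of 750: 3

Answer: 3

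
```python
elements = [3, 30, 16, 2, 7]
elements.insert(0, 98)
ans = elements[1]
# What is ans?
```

Trace:
`elements = [3, 30, 16, 2, 7]` → elements = [3, 30, 16, 2, 7]
`elements.insert(0, 98)` → elements = [98, 3, 30, 16, 2, 7]
`ans = elements[1]` → ans = 3
So ans = 3

Answer: 3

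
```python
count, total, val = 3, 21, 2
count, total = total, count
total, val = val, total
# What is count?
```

Trace:
`count, total, val = 3, 21, 2` → count = 3; total = 21; val = 2
`count, total = total, count` → count = 21; total = 3
`total, val = val, total` → total = 2; val = 3
So count = 21

Answer: 21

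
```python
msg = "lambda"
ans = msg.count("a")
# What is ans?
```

Trace:
`msg = "lambda"` → msg = 'lambda'
`ans = msg.count("a")` → ans = 2
So ans = 2

Answer: 2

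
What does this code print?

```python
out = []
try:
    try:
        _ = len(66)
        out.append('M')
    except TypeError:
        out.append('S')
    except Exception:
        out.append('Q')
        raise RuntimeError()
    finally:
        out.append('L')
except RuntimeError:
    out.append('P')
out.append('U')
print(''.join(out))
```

Execution trace: 'S' (inner except TypeError) → 'L' (inner finally) → 'U' (after the try/except). Output: SLU

Answer: SLU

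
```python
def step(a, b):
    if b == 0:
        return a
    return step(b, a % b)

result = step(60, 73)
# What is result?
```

step(60, 73) -> step(73, 60) -> step(60, 13) -> step(13, 8) -> step(8, 5) -> step(5, 3) -> step(3, 2) -> step(2, 1) -> step(1, 0) -> 1

Answer: 1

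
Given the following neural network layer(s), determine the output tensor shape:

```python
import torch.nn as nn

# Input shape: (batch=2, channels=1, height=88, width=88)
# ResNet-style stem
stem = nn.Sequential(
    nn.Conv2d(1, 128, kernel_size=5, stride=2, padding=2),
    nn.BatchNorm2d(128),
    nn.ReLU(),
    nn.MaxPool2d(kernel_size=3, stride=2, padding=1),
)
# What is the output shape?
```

Input: (2, 1, 88, 88) -> after Conv2d 5x5 stride=2: (2, 128, 44, 44) -> Output: (2, 128, 22, 22)

Answer: (2, 128, 22, 22)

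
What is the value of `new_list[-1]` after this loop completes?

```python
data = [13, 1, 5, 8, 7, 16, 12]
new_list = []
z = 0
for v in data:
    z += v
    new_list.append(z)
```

Cumulative sum ends at 62
`new_list` takes the values: [] → [13] → [13, 14] → [13, 14, 19] → [13, 14, 19, 27] → [13, 14, 19, 27, 34] → [13, 14, 19, 27, 34, 50] → [13, 14, 19, 27, 34, 50, 62]
So `new_list[-1]` = 62

Answer: 62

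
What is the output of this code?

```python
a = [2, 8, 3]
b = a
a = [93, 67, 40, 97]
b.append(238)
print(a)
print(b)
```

Key concept: rebinding vs mutation: a is rebound to a new list, b still points at the original.
Step by step:
`a = [2, 8, 3]` → a = [2, 8, 3]
`b = a` → b = [2, 8, 3] (same object as a)
`a = [93, 67, 40, 97]` → a = [93, 67, 40, 97]
`b.append(238)` → b = [2, 8, 3, 238]
`print(a)` → prints [93, 67, 40, 97]
`print(b)` → prints [2, 8, 3, 238]

Answer:
[93, 67, 40, 97]
[2, 8, 3, 238]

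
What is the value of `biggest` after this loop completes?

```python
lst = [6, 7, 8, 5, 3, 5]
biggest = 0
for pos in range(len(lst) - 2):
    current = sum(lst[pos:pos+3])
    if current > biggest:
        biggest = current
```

Max sum of 3-element window in [6, 7, 8, 5, 3, 5]
`biggest` takes the values: 0 → 21

Answer: 21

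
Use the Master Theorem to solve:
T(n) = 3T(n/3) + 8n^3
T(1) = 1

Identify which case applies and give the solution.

a=3, b=3, f(n)=8n^3. log_3(3) = 1. Since c=3 > 1 and the regularity condition holds (3(n/3)^3 = (3/3^3)n^3 with 3/3^3 < 1), Case 3 applies: T(n) = Θ(f(n)) = O(n^3).

Answer: O(n^3) - Case 3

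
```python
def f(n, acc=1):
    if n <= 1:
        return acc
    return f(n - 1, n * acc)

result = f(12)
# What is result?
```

Accumulator trace (n, acc): (12, 1) -> (11, 12) -> (10, 132) -> (9, 1320) -> (8, 11880) -> (7, 95040) -> (6, 665280) -> (5, 3991680) -> (4, 19958400) -> (3, 79833600) -> (2, 239500800) -> (1, 479001600) -> return 479001600

Answer: 479001600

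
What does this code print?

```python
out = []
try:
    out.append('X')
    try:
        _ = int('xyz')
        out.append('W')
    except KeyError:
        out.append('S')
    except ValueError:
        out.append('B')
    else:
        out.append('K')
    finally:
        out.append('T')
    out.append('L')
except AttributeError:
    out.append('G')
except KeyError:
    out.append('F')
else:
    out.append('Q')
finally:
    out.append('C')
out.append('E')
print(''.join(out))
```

Execution trace: 'X' (try body) → 'B' (inner except ValueError) → 'T' (inner finally) → 'L' (try body, no exception) → 'Q' (else) → 'C' (finally) → 'E' (after the try/except). Output: XBTLQCE

Answer: XBTLQCE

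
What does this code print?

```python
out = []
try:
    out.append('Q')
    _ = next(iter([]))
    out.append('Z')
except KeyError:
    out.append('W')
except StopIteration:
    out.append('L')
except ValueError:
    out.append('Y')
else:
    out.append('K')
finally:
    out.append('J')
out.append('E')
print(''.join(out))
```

Execution trace: 'Q' (try body) → 'L' (except StopIteration) → 'J' (finally) → 'E' (after the try/except). Output: QLJE

Answer: QLJE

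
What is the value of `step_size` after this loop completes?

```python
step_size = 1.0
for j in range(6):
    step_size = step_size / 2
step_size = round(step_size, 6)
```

Halving LR 6 times: 1 / 2^6
`step_size` takes the values: 1.0 → 0.5 → 0.25 → 0.125 → 0.0625 → 0.03125 → 0.015625

Answer: 0.015625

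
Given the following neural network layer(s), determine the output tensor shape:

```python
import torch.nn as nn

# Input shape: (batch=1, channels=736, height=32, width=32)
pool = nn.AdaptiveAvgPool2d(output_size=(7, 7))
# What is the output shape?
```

Input: (1, 736, 32, 32) -> Output: (1, 736, 7, 7)

Answer: (1, 736, 7, 7)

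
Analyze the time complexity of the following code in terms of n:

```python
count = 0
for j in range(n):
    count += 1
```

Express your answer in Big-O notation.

Each loop level contributes: n. Multiplying the contributions gives O(n).

Answer: O(n)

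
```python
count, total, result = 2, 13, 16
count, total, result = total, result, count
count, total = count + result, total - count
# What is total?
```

Trace:
`count, total, result = 2, 13, 16` → count = 2; total = 13; result = 16
`count, total, result = total, result, count` → count = 13; total = 16; result = 2
`count, total = count + result, total - count` → count = 15; total = 3
So total = 3

Answer: 3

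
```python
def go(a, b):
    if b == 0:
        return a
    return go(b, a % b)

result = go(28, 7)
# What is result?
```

go(28, 7) -> go(7, 0) -> 7

Answer: 7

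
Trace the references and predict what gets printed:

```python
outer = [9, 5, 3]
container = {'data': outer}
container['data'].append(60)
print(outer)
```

Key concept: dict holds reference to list.
Step by step:
`outer = [9, 5, 3]` → outer = [9, 5, 3]
`container = {'data': outer}` → container = {'data': [9, 5, 3]}
`container['data'].append(60)` → outer = [9, 5, 3, 60]; container = {'data': [9, 5, 3, 60]}
`print(outer)` → prints [9, 5, 3, 60]

Answer: [9, 5, 3, 60]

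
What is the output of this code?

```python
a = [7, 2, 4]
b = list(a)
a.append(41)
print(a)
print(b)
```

Key concept: list() constructor creates copy.
Step by step:
`a = [7, 2, 4]` → a = [7, 2, 4]
`b = list(a)` → b = [7, 2, 4]
`a.append(41)` → a = [7, 2, 4, 41]
`print(a)` → prints [7, 2, 4, 41]
`print(b)` → prints [7, 2, 4]

Answer:
[7, 2, 4, 41]
[7, 2, 4]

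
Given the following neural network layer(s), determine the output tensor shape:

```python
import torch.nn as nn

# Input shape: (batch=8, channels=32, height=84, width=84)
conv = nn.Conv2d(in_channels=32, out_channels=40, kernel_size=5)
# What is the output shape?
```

Input: (8, 32, 84, 84) -> Output: (8, 40, 80, 80)

Answer: (8, 40, 80, 80)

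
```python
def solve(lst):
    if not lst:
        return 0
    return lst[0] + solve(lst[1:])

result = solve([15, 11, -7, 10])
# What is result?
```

15 + 11 + (-7) + 10 + 0 = 29

Answer: 29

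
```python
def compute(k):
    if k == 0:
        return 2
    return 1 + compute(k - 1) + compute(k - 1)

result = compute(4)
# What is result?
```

compute(k) = 1 + 2·compute(k-1), compute(0)=2. Closed form: (2+1)·2^4 - 1 = 47.

Answer: 47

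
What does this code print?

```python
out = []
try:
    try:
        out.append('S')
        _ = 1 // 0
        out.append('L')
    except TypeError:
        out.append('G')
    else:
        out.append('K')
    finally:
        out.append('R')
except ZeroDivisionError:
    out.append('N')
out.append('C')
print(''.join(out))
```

Execution trace: 'S' (inner try body) → 'R' (inner finally) → 'N' (outer except ZeroDivisionError) → 'C' (after the try/except). Output: SRNC

Answer: SRNC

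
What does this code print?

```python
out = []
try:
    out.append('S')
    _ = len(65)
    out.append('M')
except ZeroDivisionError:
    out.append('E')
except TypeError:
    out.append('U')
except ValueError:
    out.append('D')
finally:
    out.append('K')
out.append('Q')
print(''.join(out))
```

Execution trace: 'S' (try body) → 'U' (except TypeError) → 'K' (finally) → 'Q' (after the try/except). Output: SUKQ

Answer: SUKQ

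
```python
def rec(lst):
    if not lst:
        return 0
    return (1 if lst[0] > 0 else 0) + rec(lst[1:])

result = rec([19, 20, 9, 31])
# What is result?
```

Count of positive elements in [19, 20, 9, 31] = 4

Answer: 4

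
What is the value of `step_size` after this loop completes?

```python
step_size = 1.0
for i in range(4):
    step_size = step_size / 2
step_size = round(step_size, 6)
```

Halving LR 4 times: 1 / 2^4
`step_size` takes the values: 1.0 → 0.5 → 0.25 → 0.125 → 0.0625

Answer: 0.0625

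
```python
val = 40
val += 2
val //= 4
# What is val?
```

Trace:
`val = 40` → val = 40
`val += 2` → val = 42
`val //= 4` → val = 10
So val = 10

Answer: 10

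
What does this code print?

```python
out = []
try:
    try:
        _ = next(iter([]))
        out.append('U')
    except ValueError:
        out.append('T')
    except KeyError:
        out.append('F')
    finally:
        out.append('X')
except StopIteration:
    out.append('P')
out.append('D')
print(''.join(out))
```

Execution trace: 'X' (finally) → 'P' (outer except StopIteration) → 'D' (after the try/except). Output: XPD

Answer: XPD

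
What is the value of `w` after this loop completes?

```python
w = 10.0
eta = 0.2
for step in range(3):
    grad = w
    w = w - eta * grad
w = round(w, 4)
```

Gradient descent: w = 10.0 * (1 - 0.2)^3
`w` takes the values: 10.0 → 8.0 → 6.4 → 5.12

Answer: 5.12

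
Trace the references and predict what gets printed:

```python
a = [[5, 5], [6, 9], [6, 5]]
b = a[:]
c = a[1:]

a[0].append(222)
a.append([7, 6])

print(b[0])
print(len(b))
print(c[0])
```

Key concept: slice with nested mutation.
Step by step:
`a = [[5, 5], [6, 9], [6, 5]]` → a = [[5, 5], [6, 9], [6, 5]]
`b = a[:]` → b = [[5, 5], [6, 9], [6, 5]]
`c = a[1:]` → c = [[6, 9], [6, 5]]
`a[0].append(222)` → a = [[5, 5, 222], [6, 9], [6, 5]]; b = [[5, 5, 222], [6, 9], [6, 5]]
`a.append([7, 6])` → a = [[5, 5, 222], [6, 9], [6, 5], [7, 6]]
`print(b[0])` → prints [5, 5, 222]
`print(len(b))` → prints 3
`print(c[0])` → prints [6, 9]

Answer:
[5, 5, 222]
3
[6, 9]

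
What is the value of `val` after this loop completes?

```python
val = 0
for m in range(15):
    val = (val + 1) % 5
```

Increment mod 5, 15 times = 0
`val` takes the values: 0 → 1 → 2 → 3 → 4 → 0 → 1 → 2 → 3 → 4 → 0 → 1 → 2 → 3 → 4 → 0

Answer: 0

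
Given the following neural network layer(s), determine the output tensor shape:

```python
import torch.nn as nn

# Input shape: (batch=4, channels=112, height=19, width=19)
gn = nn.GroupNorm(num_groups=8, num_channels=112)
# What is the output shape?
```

Input: (4, 112, 19, 19) -> Output: (4, 112, 19, 19)

Answer: (4, 112, 19, 19)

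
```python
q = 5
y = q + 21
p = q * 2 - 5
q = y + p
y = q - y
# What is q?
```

Trace:
`q = 5` → q = 5
`y = q + 21` → y = 26
`p = q * 2 - 5` → p = 5
`q = y + p` → q = 31
`y = q - y` → y = 5
So q = 31

Answer: 31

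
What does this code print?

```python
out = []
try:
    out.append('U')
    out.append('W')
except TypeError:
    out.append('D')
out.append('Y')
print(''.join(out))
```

Execution trace: 'U' (try body) → 'W' (try body, no exception) → 'Y' (after the try/except). Output: UWY

Answer: UWY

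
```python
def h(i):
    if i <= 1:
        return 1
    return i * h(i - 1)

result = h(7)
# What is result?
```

h(7) = 7 * 6 * 5 * 4 * 3 * 2 * 1 = 5040

Answer: 5040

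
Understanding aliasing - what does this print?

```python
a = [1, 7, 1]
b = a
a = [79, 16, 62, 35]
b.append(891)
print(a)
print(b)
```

Key concept: rebinding vs mutation: a is rebound to a new list, b still points at the original.
Step by step:
`a = [1, 7, 1]` → a = [1, 7, 1]
`b = a` → b = [1, 7, 1] (same object as a)
`a = [79, 16, 62, 35]` → a = [79, 16, 62, 35]
`b.append(891)` → b = [1, 7, 1, 891]
`print(a)` → prints [79, 16, 62, 35]
`print(b)` → prints [1, 7, 1, 891]

Answer:
[79, 16, 62, 35]
[1, 7, 1, 891]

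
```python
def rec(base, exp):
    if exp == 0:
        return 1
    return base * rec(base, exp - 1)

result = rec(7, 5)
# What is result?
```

rec(7, 5) = 7 * 7 * 7 * 7 * 7 = 16807

Answer: 16807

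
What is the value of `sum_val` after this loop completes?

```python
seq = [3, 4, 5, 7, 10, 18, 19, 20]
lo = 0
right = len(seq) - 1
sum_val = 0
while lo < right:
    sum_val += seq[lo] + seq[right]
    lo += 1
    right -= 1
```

Sum of pairs from ends
`sum_val` takes the values: 0 → 23 → 46 → 69 → 86

Answer: 86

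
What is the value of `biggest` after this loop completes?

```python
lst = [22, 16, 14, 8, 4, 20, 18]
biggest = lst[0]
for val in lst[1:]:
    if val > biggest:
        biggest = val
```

Maximum of [22, 16, 14, 8, 4, 20, 18]
`biggest` takes the values: 22

Answer: 22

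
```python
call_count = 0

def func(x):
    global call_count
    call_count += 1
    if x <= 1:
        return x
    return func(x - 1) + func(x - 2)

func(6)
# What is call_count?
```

Calls(x) = 1 + Calls(x-1) + Calls(x-2); Calls(0)=Calls(1)=1. For x=6 this gives 25.

Answer: 25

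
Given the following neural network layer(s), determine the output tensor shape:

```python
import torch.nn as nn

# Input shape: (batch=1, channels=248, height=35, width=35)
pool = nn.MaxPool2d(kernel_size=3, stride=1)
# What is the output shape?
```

Input: (1, 248, 35, 35) -> Output: (1, 248, 33, 33)

Answer: (1, 248, 33, 33)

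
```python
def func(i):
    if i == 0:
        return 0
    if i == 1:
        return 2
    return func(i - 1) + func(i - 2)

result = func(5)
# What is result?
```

Build up from base cases: func(0)=0, func(1)=2, func(2)=2, func(3)=4, func(4)=6, func(5)=10

Answer: 10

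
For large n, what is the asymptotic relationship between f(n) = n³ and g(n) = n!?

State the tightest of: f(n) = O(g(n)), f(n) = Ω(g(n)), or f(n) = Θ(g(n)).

n³ vs n!: f(n) = O(g(n)) but not Ω(g(n)) — n! grows strictly faster than n³.

Answer: f(n) = O(g(n)) but not Ω(g(n)) — n! grows strictly faster than n³.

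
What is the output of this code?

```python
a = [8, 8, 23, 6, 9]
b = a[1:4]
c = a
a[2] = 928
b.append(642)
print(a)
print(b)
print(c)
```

Key concept: slice vs alias.
Step by step:
`a = [8, 8, 23, 6, 9]` → a = [8, 8, 23, 6, 9]
`b = a[1:4]` → b = [8, 23, 6]
`c = a` → c = [8, 8, 23, 6, 9] (same object as a)
`a[2] = 928` → a = [8, 8, 928, 6, 9] (same object as c); c = [8, 8, 928, 6, 9] (same object as a)
`b.append(642)` → b = [8, 23, 6, 642]
`print(a)` → prints [8, 8, 928, 6, 9]
`print(b)` → prints [8, 23, 6, 642]
`print(c)` → prints [8, 8, 928, 6, 9]

Answer:
[8, 8, 928, 6, 9]
[8, 23, 6, 642]
[8, 8, 928, 6, 9]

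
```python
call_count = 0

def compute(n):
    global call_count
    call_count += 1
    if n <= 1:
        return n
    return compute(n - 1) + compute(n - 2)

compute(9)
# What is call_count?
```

Calls(n) = 1 + Calls(n-1) + Calls(n-2); Calls(0)=Calls(1)=1. For n=9 this gives 109.

Answer: 109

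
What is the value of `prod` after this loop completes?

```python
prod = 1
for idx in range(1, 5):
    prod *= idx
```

4! = 24
`prod` takes the values: 1 → 2 → 6 → 24

Answer: 24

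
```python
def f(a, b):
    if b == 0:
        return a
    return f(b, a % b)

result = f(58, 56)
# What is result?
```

f(58, 56) -> f(56, 2) -> f(2, 0) -> 2

Answer: 2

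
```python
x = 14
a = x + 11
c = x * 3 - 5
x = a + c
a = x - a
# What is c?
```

Trace:
`x = 14` → x = 14
`a = x + 11` → a = 25
`c = x * 3 - 5` → c = 37
`x = a + c` → x = 62
`a = x - a` → a = 37
So c = 37

Answer: 37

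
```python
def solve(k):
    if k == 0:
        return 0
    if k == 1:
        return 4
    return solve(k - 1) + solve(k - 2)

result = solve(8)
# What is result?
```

Build up from base cases: solve(0)=0, solve(1)=4, solve(2)=4, solve(3)=8, solve(4)=12, solve(5)=20, solve(6)=32, ..., solve(8)=84

Answer: 84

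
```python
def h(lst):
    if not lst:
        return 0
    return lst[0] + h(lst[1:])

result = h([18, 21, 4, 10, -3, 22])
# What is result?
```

18 + 21 + 4 + 10 + (-3) + 22 + 0 = 72

Answer: 72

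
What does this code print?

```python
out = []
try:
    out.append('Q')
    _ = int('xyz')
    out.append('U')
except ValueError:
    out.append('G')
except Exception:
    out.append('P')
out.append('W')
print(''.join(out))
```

Execution trace: 'Q' (try body) → 'G' (except ValueError) → 'W' (after the try/except). Output: QGW

Answer: QGW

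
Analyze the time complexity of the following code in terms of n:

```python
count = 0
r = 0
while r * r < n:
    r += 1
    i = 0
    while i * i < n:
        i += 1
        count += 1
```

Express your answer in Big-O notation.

Each loop level contributes: √n × √n. Multiplying the contributions gives O(n).

Answer: O(n)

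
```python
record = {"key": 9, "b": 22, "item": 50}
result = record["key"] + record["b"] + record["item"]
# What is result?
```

Trace:
`record = {"key": 9, "b": 22, "item": 50}` → record = {'key': 9, 'b': 22, 'item': 50}
`result = record["key"] + record["b"] + record["item"]` → result = 81
So result = 81

Answer: 81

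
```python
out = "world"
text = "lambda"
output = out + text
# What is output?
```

Trace:
`out = "world"` → out = 'world'
`text = "lambda"` → text = 'lambda'
`output = out + text` → output = 'worldlambda'
So output = 'worldlambda'

Answer: 'worldlambda'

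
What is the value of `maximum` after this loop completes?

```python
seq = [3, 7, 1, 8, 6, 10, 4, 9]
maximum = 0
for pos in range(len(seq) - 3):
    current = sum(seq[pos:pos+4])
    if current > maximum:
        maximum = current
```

Max sum of 4-element window in [3, 7, 1, 8, 6, 10, 4, 9]
`maximum` takes the values: 0 → 19 → 22 → 25 → 28 → 29

Answer: 29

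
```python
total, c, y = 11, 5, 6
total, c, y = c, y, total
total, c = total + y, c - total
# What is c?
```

Trace:
`total, c, y = 11, 5, 6` → total = 11; c = 5; y = 6
`total, c, y = c, y, total` → total = 5; c = 6; y = 11
`total, c = total + y, c - total` → total = 16; c = 1
So c = 1

Answer: 1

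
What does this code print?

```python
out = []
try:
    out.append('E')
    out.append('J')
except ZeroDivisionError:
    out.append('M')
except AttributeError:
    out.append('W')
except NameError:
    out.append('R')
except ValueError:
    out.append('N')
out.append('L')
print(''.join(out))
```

Execution trace: 'E' (try body) → 'J' (try body, no exception) → 'L' (after the try/except). Output: EJL

Answer: EJL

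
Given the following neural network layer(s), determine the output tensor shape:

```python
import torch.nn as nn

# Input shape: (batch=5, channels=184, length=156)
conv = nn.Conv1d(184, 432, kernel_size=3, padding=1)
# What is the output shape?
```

Input: (5, 184, 156) -> Output: (5, 432, 156)

Answer: (5, 432, 156)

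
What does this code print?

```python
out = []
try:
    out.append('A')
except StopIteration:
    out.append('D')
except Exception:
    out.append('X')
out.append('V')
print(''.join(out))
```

Execution trace: 'A' (try body, no exception) → 'V' (after the try/except). Output: AV

Answer: AV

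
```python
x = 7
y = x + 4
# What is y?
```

Trace:
`x = 7` → x = 7
`y = x + 4` → y = 11
So y = 11

Answer: 11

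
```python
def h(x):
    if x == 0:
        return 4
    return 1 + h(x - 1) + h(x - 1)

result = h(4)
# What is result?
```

h(x) = 1 + 2·h(x-1), h(0)=4. Closed form: (4+1)·2^4 - 1 = 79.

Answer: 79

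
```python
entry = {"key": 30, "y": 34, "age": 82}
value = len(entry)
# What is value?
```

Trace:
`entry = {"key": 30, "y": 34, "age": 82}` → entry = {'key': 30, 'y': 34, 'age': 82}
`value = len(entry)` → value = 3
So value = 3

Answer: 3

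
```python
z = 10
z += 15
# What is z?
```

Trace:
`z = 10` → z = 10
`z += 15` → z = 25
So z = 25

Answer: 25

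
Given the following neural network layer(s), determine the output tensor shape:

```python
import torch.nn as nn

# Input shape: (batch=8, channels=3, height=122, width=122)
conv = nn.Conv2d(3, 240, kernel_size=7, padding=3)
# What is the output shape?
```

Input: (8, 3, 122, 122) -> Output: (8, 240, 122, 122)

Answer: (8, 240, 122, 122)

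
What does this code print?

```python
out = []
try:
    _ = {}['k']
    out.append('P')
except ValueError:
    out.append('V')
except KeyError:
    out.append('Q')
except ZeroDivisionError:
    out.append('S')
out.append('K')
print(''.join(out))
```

Execution trace: 'Q' (except KeyError) → 'K' (after the try/except). Output: QK

Answer: QK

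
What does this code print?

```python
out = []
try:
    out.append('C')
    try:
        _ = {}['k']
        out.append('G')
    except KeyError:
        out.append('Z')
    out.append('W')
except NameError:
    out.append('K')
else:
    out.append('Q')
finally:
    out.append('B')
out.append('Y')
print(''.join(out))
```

Execution trace: 'C' (try body) → 'Z' (inner except KeyError) → 'W' (try body, no exception) → 'Q' (else) → 'B' (finally) → 'Y' (after the try/except). Output: CZWQBY

Answer: CZWQBY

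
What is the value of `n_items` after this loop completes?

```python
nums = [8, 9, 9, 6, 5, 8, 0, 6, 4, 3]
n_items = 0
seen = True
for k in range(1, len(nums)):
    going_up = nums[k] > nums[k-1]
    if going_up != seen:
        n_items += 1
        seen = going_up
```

Count direction changes in [8, 9, 9, 6, 5, 8, 0, 6, 4, 3]
`n_items` takes the values: 0 → 1 → 2 → 3 → 4 → 5

Answer: 5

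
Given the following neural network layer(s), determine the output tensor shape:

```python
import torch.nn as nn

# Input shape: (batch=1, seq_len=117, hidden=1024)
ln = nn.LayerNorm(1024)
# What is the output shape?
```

Input: (1, 117, 1024) -> Output: (1, 117, 1024)

Answer: (1, 117, 1024)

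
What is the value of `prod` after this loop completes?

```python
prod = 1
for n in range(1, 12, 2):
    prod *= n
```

Product of 1, 3, 5, ... up to 11
`prod` takes the values: 1 → 3 → 15 → 105 → 945 → 10395

Answer: 10395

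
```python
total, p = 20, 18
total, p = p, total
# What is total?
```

Trace:
`total, p = 20, 18` → total = 20; p = 18
`total, p = p, total` → total = 18; p = 20
So total = 18

Answer: 18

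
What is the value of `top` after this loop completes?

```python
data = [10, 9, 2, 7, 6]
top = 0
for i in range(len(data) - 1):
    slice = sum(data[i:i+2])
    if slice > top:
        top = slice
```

Max sum of 2-element window in [10, 9, 2, 7, 6]
`top` takes the values: 0 → 19

Answer: 19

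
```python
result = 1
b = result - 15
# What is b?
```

Trace:
`result = 1` → result = 1
`b = result - 15` → b = -14
So b = -14

Answer: -14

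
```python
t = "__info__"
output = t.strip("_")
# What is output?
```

Trace:
`t = "__info__"` → t = '__info__'
`output = t.strip("_")` → output = 'info'
So output = 'info'

Answer: 'info'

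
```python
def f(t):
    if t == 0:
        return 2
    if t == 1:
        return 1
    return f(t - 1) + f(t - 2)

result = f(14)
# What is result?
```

Build up from base cases: f(0)=2, f(1)=1, f(2)=3, f(3)=4, f(4)=7, f(5)=11, f(6)=18, ..., f(14)=843

Answer: 843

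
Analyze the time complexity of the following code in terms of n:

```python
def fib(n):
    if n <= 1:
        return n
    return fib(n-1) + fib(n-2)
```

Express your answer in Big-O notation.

This is Recursive Fibonacci (naive). Time complexity: O(2^n).

Answer: O(2^n)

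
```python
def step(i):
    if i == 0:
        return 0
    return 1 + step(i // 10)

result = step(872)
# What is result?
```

Count of digits of 872: 3

Answer: 3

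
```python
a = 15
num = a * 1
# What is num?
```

Trace:
`a = 15` → a = 15
`num = a * 1` → num = 15
So num = 15

Answer: 15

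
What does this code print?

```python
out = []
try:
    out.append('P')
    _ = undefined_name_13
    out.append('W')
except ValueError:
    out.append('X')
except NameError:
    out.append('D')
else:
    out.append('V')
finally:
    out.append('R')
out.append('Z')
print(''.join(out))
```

Execution trace: 'P' (try body) → 'D' (except NameError) → 'R' (finally) → 'Z' (after the try/except). Output: PDRZ

Answer: PDRZ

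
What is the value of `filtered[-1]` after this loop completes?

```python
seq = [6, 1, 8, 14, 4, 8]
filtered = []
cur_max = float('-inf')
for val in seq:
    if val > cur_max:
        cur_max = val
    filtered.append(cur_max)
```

Running max ends at 14
`filtered` takes the values: [] → [6] → [6, 6] → [6, 6, 8] → [6, 6, 8, 14] → [6, 6, 8, 14, 14] → [6, 6, 8, 14, 14, 14]
So `filtered[-1]` = 14

Answer: 14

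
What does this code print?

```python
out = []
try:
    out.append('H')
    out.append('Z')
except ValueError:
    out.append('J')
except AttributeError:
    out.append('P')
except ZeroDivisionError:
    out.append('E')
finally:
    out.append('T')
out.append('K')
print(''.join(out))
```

Execution trace: 'H' (try body) → 'Z' (try body, no exception) → 'T' (finally) → 'K' (after the try/except). Output: HZTK

Answer: HZTK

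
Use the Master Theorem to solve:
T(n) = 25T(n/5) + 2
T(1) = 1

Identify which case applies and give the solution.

a=25, b=5, f(n)=2. log_5(25) = 2. Since c=0 < 2, Case 1 applies: T(n) = Θ(n^log_b(a)) = O(n^2).

Answer: O(n^2) - Case 1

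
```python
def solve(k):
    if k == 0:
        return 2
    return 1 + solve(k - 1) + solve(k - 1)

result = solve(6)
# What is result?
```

solve(k) = 1 + 2·solve(k-1), solve(0)=2. Closed form: (2+1)·2^6 - 1 = 191.

Answer: 191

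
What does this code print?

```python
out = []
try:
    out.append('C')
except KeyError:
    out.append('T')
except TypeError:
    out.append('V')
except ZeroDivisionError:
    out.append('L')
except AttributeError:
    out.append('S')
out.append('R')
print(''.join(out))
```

Execution trace: 'C' (try body, no exception) → 'R' (after the try/except). Output: CR

Answer: CR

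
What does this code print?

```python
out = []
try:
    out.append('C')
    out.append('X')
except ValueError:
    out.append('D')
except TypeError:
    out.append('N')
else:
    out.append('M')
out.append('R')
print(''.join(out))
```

Execution trace: 'C' (try body) → 'X' (try body, no exception) → 'M' (else) → 'R' (after the try/except). Output: CXMR

Answer: CXMR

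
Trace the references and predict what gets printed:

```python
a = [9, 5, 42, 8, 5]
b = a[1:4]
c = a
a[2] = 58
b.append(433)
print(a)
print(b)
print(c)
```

Key concept: slice vs alias.
Step by step:
`a = [9, 5, 42, 8, 5]` → a = [9, 5, 42, 8, 5]
`b = a[1:4]` → b = [5, 42, 8]
`c = a` → c = [9, 5, 42, 8, 5] (same object as a)
`a[2] = 58` → a = [9, 5, 58, 8, 5] (same object as c); c = [9, 5, 58, 8, 5] (same object as a)
`b.append(433)` → b = [5, 42, 8, 433]
`print(a)` → prints [9, 5, 58, 8, 5]
`print(b)` → prints [5, 42, 8, 433]
`print(c)` → prints [9, 5, 58, 8, 5]

Answer:
[9, 5, 58, 8, 5]
[5, 42, 8, 433]
[9, 5, 58, 8, 5]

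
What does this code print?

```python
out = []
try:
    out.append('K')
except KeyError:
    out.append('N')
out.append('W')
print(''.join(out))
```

Execution trace: 'K' (try body, no exception) → 'W' (after the try/except). Output: KW

Answer: KW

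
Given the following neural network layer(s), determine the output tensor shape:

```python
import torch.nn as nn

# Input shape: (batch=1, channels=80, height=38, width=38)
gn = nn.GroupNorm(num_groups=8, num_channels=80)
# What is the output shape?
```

Input: (1, 80, 38, 38) -> Output: (1, 80, 38, 38)

Answer: (1, 80, 38, 38)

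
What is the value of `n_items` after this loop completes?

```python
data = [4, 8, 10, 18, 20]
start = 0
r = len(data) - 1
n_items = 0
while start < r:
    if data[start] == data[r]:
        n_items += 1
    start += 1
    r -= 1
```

Count matching pairs from ends
`n_items` takes the values: 0

Answer: 0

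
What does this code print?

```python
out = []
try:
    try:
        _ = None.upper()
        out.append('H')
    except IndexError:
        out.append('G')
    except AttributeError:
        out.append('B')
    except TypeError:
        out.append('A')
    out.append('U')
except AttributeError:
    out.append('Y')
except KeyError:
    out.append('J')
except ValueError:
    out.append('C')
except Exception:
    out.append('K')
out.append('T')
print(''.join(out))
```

Execution trace: 'B' (inner except AttributeError) → 'U' (try body, no exception) → 'T' (after the try/except). Output: BUT

Answer: BUT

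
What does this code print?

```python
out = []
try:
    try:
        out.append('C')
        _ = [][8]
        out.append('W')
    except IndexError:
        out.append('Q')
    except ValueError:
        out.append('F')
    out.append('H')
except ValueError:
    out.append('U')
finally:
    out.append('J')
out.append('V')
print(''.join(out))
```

Execution trace: 'C' (inner try body) → 'Q' (inner except IndexError) → 'H' (try body, no exception) → 'J' (finally) → 'V' (after the try/except). Output: CQHJV

Answer: CQHJV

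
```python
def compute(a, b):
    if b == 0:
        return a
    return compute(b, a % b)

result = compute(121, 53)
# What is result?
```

compute(121, 53) -> compute(53, 15) -> compute(15, 8) -> compute(8, 7) -> compute(7, 1) -> compute(1, 0) -> 1

Answer: 1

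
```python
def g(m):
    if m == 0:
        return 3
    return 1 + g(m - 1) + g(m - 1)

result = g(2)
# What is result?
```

g(m) = 1 + 2·g(m-1), g(0)=3. Closed form: (3+1)·2^2 - 1 = 15.

Answer: 15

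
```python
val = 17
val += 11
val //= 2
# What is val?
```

Trace:
`val = 17` → val = 17
`val += 11` → val = 28
`val //= 2` → val = 14
So val = 14

Answer: 14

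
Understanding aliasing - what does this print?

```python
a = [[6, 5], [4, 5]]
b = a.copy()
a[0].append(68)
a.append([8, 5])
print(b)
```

Key concept: shallow copy with nested lists.
Step by step:
`a = [[6, 5], [4, 5]]` → a = [[6, 5], [4, 5]]
`b = a.copy()` → b = [[6, 5], [4, 5]]
`a[0].append(68)` → a = [[6, 5, 68], [4, 5]]; b = [[6, 5, 68], [4, 5]]
`a.append([8, 5])` → a = [[6, 5, 68], [4, 5], [8, 5]]
`print(b)` → prints [[6, 5, 68], [4, 5]]

Answer: [[6, 5, 68], [4, 5]]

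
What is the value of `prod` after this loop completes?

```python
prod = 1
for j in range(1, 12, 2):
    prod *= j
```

Product of 1, 3, 5, ... up to 11
`prod` takes the values: 1 → 3 → 15 → 105 → 945 → 10395

Answer: 10395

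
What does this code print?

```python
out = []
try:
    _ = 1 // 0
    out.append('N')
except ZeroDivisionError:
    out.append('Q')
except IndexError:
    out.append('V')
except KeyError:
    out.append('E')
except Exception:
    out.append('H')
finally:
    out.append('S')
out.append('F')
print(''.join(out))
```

Execution trace: 'Q' (except ZeroDivisionError) → 'S' (finally) → 'F' (after the try/except). Output: QSF

Answer: QSF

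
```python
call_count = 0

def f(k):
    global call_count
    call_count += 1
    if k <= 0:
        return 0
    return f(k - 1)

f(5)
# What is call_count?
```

Linear recursion stepping by 1: 6 calls from k=5 down to ≤0.

Answer: 6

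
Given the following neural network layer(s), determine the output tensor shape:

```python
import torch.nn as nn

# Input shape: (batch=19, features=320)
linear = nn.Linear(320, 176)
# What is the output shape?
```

Input: (19, 320) -> Output: (19, 176)

Answer: (19, 176)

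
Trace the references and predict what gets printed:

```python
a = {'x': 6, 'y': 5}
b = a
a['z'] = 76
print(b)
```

Key concept: dict aliasing.
Step by step:
`a = {'x': 6, 'y': 5}` → a = {'x': 6, 'y': 5}
`b = a` → b = {'x': 6, 'y': 5} (same object as a)
`a['z'] = 76` → a = {'x': 6, 'y': 5, 'z': 76} (same object as b); b = {'x': 6, 'y': 5, 'z': 76} (same object as a)
`print(b)` → prints {'x': 6, 'y': 5, 'z': 76}

Answer: {'x': 6, 'y': 5, 'z': 76}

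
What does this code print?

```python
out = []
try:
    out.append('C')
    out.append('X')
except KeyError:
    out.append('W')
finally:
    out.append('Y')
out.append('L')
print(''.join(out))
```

Execution trace: 'C' (try body) → 'X' (try body, no exception) → 'Y' (finally) → 'L' (after the try/except). Output: CXYL

Answer: CXYL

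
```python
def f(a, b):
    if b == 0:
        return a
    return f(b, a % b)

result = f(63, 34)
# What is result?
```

f(63, 34) -> f(34, 29) -> f(29, 5) -> f(5, 4) -> f(4, 1) -> f(1, 0) -> 1

Answer: 1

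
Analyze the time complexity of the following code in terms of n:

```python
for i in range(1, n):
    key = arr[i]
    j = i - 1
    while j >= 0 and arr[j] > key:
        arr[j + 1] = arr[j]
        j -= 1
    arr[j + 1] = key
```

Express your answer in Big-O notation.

This is Insertion sort. Time complexity: O(n²).

Answer: O(n²)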